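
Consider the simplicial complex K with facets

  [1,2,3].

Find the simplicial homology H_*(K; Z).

H_0 = Z,  H_1 = 0,  H_2 = 0.

Take the total order 1 < 2 < 3 on the vertex set. Then K (dimension 2) consists of the simplices:

  0-simplices (3): [1], [2], [3]
  1-simplices (3): [1,2], [1,3], [2,3]
  2-simplices (1): [1,2,3]

Hence C_0 ≅ Z^3, C_1 ≅ Z^3, C_2 ≅ Z^1.

∂_1: C_1 → C_0 maps an edge to its endpoints' difference, ∂[p,q] = q − p. For instance
  ∂[1,2] = [2] − [1].
As a 3×3 matrix over Z this has rank 2, with invariant factors (1,1).

∂_2: C_2 → C_1 acts by ∂[p,q,r] = [q,r] − [p,r] + [p,q]. For instance
  ∂[1,2,3] = [2,3] − [1,3] + [1,2].
As a 3×1 matrix over Z this has rank 1, with invariant factors (1).

Reading off H_k = ker ∂_k / im ∂_{k+1}:

  H_0: rank C_0 − rank ∂_1 = 3 − 2 = 1, and the invariant factors of ∂_1 are all 1, so H_0 = Z.
  H_1: rank ker ∂_1 − rank ∂_2 = (3 − 2) − 1 = 0, and the invariant factors of ∂_2 are all 1, so H_1 = 0.
  H_2: rank ker ∂_2 − rank ∂_3 = (1 − 1) − 0 = 0, and there is no ∂_3, so H_2 = 0.

As a check, the Euler characteristic is 3 − 3 + 1 = 1, which agrees with 1 − 0 + 0 = 1.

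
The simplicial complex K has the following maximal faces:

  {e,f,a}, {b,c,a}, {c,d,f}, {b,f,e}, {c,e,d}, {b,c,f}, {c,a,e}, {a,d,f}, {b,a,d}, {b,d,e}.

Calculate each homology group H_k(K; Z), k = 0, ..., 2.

H_0 = Z,  H_1 = Z/2,  H_2 = 0.

Fix the vertex order a < b < c < d < e < f and write every simplex with vertices in increasing order. Then dim K = 2 and the simplices of K are:

  0-simplices (6): a, b, c, d, e, f
  1-simplices (15): ab, ac, ad, ae, af, bc, bd, be, bf, cd, ce, cf, de, df, ef
  2-simplices (10): abc, abd, ace, adf, aef, bcf, bde, bef, cde, cdf

Hence C_0 ≅ Z^6, C_1 ≅ Z^15, C_2 ≅ Z^10.

∂_1: C_1 → C_0 is given by ∂[p,q] = [q] − [p].
As a 6×15 matrix over Z this has rank 5, with invariant factors (1,1,1,1,1).

The boundary map ∂_2: C_2 → C_1 sends each 2-simplex [p,q,r] to [q,r] − [p,r] + [p,q]. For instance
  ∂bef = ef − bf + be,
  ∂aef = ef − af + ae.
As a 15×10 matrix over Z this has rank 10, with invariant factors (1,1,1,1,1,1,1,1,1,2).

Now H_k = ker ∂_k / im ∂_{k+1}, so:

  H_0: rank C_0 − rank ∂_1 = 6 − 5 = 1, and the invariant factors of ∂_1 are all 1, so H_0 = Z.
  H_1: rank ker ∂_1 − rank ∂_2 = (15 − 5) − 10 = 0, and ∂_2 has invariant factor 2 > 1, so H_1 = Z/2.
  H_2: rank ker ∂_2 − rank ∂_3 = (10 − 10) − 0 = 0, and there is no ∂_3, so H_2 = 0.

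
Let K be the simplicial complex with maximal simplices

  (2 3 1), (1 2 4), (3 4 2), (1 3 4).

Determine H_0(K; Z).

K has 4 vertices, 6 edges, 4 triangles.
rank ∂_0 = 0, rank ∂_1 = 3 ⇒ b_0 = 4 − 0 − 3 = 1; all invariant factors of ∂_1 are 1 so no torsion. So H_0 = Z.

H_0 = Z.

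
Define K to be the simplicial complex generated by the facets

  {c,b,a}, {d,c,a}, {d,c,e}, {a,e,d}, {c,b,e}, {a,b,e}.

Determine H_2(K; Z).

We work with the vertex ordering a < b < c < d < e. The simplices of K, each written with vertices in increasing order, are:

  0-simplices (5): a, b, c, d, e
  1-simplices (9): ab, ac, ad, ae, bc, be, cd, ce, de
  2-simplices (6): abc, abe, acd, ade, bce, cde

giving chain groups C_0 ≅ Z^5, C_1 ≅ Z^9, C_2 ≅ Z^6.

The boundary map ∂_1: C_1 → C_0 sends each edge [p,q] (with p < q) to q − p.
The resulting 5×9 matrix has rank 4, and its Smith normal form has invariant factors (1,1,1,1).

Boundary ∂_2: C_2 → C_1 acts by ∂[p,q,r] = [q,r] − [p,r] + [p,q]. For instance
  ∂abc = bc − ac + ab,
  ∂acd = cd − ad + ac.
The resulting 9×6 matrix has rank 5, and its Smith normal form has invariant factors (1,1,1,1,1).

Reading off H_k = ker ∂_k / im ∂_{k+1}:

  H_2: rank ker ∂_2 − rank ∂_3 = (6 − 5) − 0 = 1, and there is no ∂_3, so H_2 = Z.

(K is a triangulation of the 2-sphere S^2.)

H_2 ≅ Z.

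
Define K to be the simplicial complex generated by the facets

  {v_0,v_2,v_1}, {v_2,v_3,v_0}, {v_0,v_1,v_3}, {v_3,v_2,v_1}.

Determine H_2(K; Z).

H_2 = Z.

We work with the vertex ordering v_0 < v_1 < v_2 < v_3. The simplices of K, each written with vertices in increasing order, are:

  0-simplices (4): [v_0], [v_1], [v_2], [v_3]
  1-simplices (6): [v_0,v_1], [v_0,v_2], [v_0,v_3], [v_1,v_2], [v_1,v_3], [v_2,v_3]
  2-simplices (4): [v_0,v_1,v_2], [v_0,v_1,v_3], [v_0,v_2,v_3], [v_1,v_2,v_3]

Hence C_0 ≅ Z^4, C_1 ≅ Z^6, C_2 ≅ Z^4.

Boundary ∂_1: C_1 → C_0 is given by ∂[p,q] = [q] − [p]. For instance
  ∂[v_0,v_2] = [v_2] − [v_0].
This gives a 4×6 integer matrix of rank 3; reducing to Smith normal form yields diagonal entries (1,1,1).

Boundary ∂_2: C_2 → C_1 sends each 2-simplex [p,q,r] to [q,r] − [p,r] + [p,q]. For instance
  ∂[v_1,v_2,v_3] = [v_2,v_3] − [v_1,v_3] + [v_1,v_2],
  ∂[v_0,v_1,v_3] = [v_1,v_3] − [v_0,v_3] + [v_0,v_1].
The 6×4 boundary matrix has rank 3 and Smith normal form diag(1,1,1).

Reading off H_k = ker ∂_k / im ∂_{k+1}:

  H_2: rank ker ∂_2 − rank ∂_3 = (4 − 3) − 0 = 1, and there is no ∂_3, so H_2 ≅ Z.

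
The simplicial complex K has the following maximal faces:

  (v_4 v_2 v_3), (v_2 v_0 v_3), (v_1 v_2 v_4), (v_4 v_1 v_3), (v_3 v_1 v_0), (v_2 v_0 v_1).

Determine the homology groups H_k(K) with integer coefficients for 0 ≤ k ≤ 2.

Order the vertices as v_0 < v_1 < v_2 < v_3 < v_4. Listing each simplex with vertices in this order, K has dimension 2 with simplices:

  0-simplices (5): [v_0], [v_1], [v_2], [v_3], [v_4]
  1-simplices (9): [v_0,v_1], [v_0,v_2], [v_0,v_3], [v_1,v_2], [v_1,v_3], [v_1,v_4], [v_2,v_3], [v_2,v_4], [v_3,v_4]
  2-simplices (6): [v_0,v_1,v_2], [v_0,v_1,v_3], [v_0,v_2,v_3], [v_1,v_2,v_4], [v_1,v_3,v_4], [v_2,v_3,v_4]

Hence C_0 ≅ Z^5, C_1 ≅ Z^9, C_2 ≅ Z^6.

Boundary ∂_1: C_1 → C_0 is given by ∂[p,q] = [q] − [p]. For instance
  ∂[v_1,v_3] = [v_3] − [v_1].
As a 5×9 matrix over Z this has rank 4, with invariant factors (1,1,1,1).

Boundary ∂_2: C_2 → C_1 acts by ∂[p,q,r] = [q,r] − [p,r] + [p,q]. For instance
  ∂[v_1,v_3,v_4] = [v_3,v_4] − [v_1,v_4] + [v_1,v_3],
  ∂[v_0,v_1,v_2] = [v_1,v_2] − [v_0,v_2] + [v_0,v_1].
This gives a 9×6 integer matrix of rank 5; reducing to Smith normal form yields diagonal entries (1,1,1,1,1).

Reading off H_k = ker ∂_k / im ∂_{k+1}:

  H_0: rank C_0 − rank ∂_1 = 5 − 4 = 1, and the invariant factors of ∂_1 are all 1, so H_0 ≅ Z.
  H_1: rank ker ∂_1 − rank ∂_2 = (9 − 4) − 5 = 0, and the invariant factors of ∂_2 are all 1, so H_1 ≅ 0.
  H_2: rank ker ∂_2 − rank ∂_3 = (6 − 5) − 0 = 1, and there is no ∂_3, so H_2 ≅ Z.

H_0 = Z,  H_1 = 0,  H_2 = Z.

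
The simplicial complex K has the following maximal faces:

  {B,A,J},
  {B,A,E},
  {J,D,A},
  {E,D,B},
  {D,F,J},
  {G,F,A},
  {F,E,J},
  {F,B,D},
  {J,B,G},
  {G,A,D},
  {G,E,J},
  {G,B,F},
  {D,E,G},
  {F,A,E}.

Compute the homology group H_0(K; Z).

H_0 = Z.

K has 7 vertices, 21 edges, 14 triangles.
rank ∂_0 = 0, rank ∂_1 = 6 ⇒ b_0 = 7 − 0 − 6 = 1; all invariant factors of ∂_1 are 1 so no torsion. So H_0 = Z.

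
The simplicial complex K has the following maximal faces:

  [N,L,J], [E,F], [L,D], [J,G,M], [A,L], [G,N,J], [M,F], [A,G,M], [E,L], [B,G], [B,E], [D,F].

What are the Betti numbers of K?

b_0 = 1, b_1 = 4, b_2 = 0.

We work with the vertex ordering A < B < D < E < F < G < J < L < M < N. The simplices of K, each written with vertices in increasing order, are:

  0-simplices (10): A, B, D, E, F, G, J, L, M, N
  1-simplices (17): AG, AL, AM, BE, BG, DF, DL, EF, EL, FM, GJ, GM, GN, JL, JM, JN, LN
  2-simplices (4): AGM, GJM, GJN, JLN

so the chain groups are C_0 ≅ Z^10, C_1 ≅ Z^17, C_2 ≅ Z^4.

∂_1: C_1 → C_0 is given by ∂[p,q] = [q] − [p]. For instance
  ∂DF = F − D.
The 10×17 boundary matrix has rank 9 and Smith normal form diag(1,1,1,1,1,1,1,1,1).

∂_2: C_2 → C_1 acts by ∂[p,q,r] = [q,r] − [p,r] + [p,q]. For instance
  ∂GJN = JN − GN + GJ,
  ∂GJM = JM − GM + GJ.
This gives a 17×4 integer matrix of rank 4; reducing to Smith normal form yields diagonal entries (1,1,1,1).

Reading off H_k = ker ∂_k / im ∂_{k+1}:

  H_0: rank C_0 − rank ∂_1 = 10 − 9 = 1, and the invariant factors of ∂_1 are all 1, so H_0 ≅ Z.
  H_1: rank ker ∂_1 − rank ∂_2 = (17 − 9) − 4 = 4, and the invariant factors of ∂_2 are all 1, so H_1 ≅ Z^4.
  H_2: rank ker ∂_2 − rank ∂_3 = (4 − 4) − 0 = 0, and there is no ∂_3, so H_2 ≅ 0.

Hence the Betti numbers are b_0 = 1, b_1 = 4, b_2 = 0.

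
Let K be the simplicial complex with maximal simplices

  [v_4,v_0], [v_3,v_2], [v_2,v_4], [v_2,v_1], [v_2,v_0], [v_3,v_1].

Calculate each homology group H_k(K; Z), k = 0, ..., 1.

Order the vertices as v_0 < v_1 < v_2 < v_3 < v_4. Listing each simplex with vertices in this order, K has dimension 1 with simplices:

  0-simplices (5): [v_0], [v_1], [v_2], [v_3], [v_4]
  1-simplices (6): [v_0,v_2], [v_0,v_4], [v_1,v_2], [v_1,v_3], [v_2,v_3], [v_2,v_4]

so the chain groups are C_0 ≅ Z^5, C_1 ≅ Z^6.

∂_1: C_1 → C_0 sends each edge [p,q] (with p < q) to q − p.
The resulting 5×6 matrix has rank 4, and its Smith normal form has invariant factors (1,1,1,1).

Now H_k = ker ∂_k / im ∂_{k+1}, so:

  H_0: rank C_0 − rank ∂_1 = 5 − 4 = 1, and the invariant factors of ∂_1 are all 1, so H_0 = Z.
  H_1: rank ker ∂_1 − rank ∂_2 = (6 − 4) − 0 = 2, and there is no ∂_2, so H_1 = Z^2.

H_0 = Z,  H_1 = Z^2.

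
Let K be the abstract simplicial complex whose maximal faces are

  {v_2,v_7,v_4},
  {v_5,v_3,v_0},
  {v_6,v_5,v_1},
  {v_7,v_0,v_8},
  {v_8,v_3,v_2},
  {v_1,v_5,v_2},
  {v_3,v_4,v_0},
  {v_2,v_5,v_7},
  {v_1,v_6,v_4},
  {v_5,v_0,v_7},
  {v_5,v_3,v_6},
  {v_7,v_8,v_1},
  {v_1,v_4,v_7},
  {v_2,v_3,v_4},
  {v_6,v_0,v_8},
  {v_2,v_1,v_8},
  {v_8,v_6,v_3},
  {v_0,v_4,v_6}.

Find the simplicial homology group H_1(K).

Take the total order v_0 < v_1 < v_2 < v_3 < v_4 < v_5 < v_6 < v_7 < v_8 on the vertex set. Then K (dimension 2) consists of the simplices:

  0-simplices (9): [v_0], [v_1], [v_2], [v_3], [v_4], [v_5], [v_6], [v_7], [v_8]
  1-simplices (27): (27 of them)
  2-simplices (18): (18 of them)

giving chain groups C_0 ≅ Z^9, C_1 ≅ Z^27, C_2 ≅ Z^18.

Boundary ∂_1: C_1 → C_0 is given by ∂[p,q] = [q] − [p].
The resulting 9×27 matrix has rank 8, and its Smith normal form has invariant factors (1,1,1,1,1,1,1,1).

∂_2: C_2 → C_1 acts by ∂[p,q,r] = [q,r] − [p,r] + [p,q]. For instance
  ∂[v_3,v_6,v_8] = [v_6,v_8] − [v_3,v_8] + [v_3,v_6],
  ∂[v_2,v_3,v_8] = [v_3,v_8] − [v_2,v_8] + [v_2,v_3].
This gives a 27×18 integer matrix of rank 18; reducing to Smith normal form yields diagonal entries (1,1,1,1,1,1,1,1,1,1,1,1,1,1,1,1,1,2).

Computing H_k = (kernel of ∂_k) / (image of ∂_{k+1}):

  H_1: rank ker ∂_1 − rank ∂_2 = (27 − 8) − 18 = 1, and ∂_2 has invariant factor 2 > 1, so H_1 = Z ⊕ Z/2.

(K is a triangulation of the Klein bottle.)

H_1 = Z ⊕ Z/2.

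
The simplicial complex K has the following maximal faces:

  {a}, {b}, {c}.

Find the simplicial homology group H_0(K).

We work with the vertex ordering a < b < c. The simplices of K, each written with vertices in increasing order, are:

  0-simplices (3): a, b, c

Hence C_0 ≅ Z^3.

Now H_k = ker ∂_k / im ∂_{k+1}, so:

  H_0: rank C_0 − rank ∂_1 = 3 − 0 = 3, and there is no ∂_1, so H_0 = Z^3.

(K is a triangulation of a set of 3 points.)

H_0 ≅ Z^3.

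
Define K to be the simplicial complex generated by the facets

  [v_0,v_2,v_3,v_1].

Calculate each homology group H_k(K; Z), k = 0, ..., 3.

Order the vertices as v_0 < v_1 < v_2 < v_3. Listing each simplex with vertices in this order, K has dimension 3 with simplices:

  0-simplices (4): [v_0], [v_1], [v_2], [v_3]
  1-simplices (6): [v_0,v_1], [v_0,v_2], [v_0,v_3], [v_1,v_2], [v_1,v_3], [v_2,v_3]
  2-simplices (4): [v_0,v_1,v_2], [v_0,v_1,v_3], [v_0,v_2,v_3], [v_1,v_2,v_3]
  3-simplices (1): [v_0,v_1,v_2,v_3]

Hence C_0 ≅ Z^4, C_1 ≅ Z^6, C_2 ≅ Z^4, C_3 ≅ Z^1.

The boundary map ∂_1: C_1 → C_0 is given by ∂[p,q] = [q] − [p]. For instance
  ∂[v_1,v_2] = [v_2] − [v_1].
As a 4×6 matrix over Z this has rank 3, with invariant factors (1,1,1).

∂_2: C_2 → C_1 sends each 2-simplex [p,q,r] to [q,r] − [p,r] + [p,q]. For instance
  ∂[v_0,v_1,v_3] = [v_1,v_3] − [v_0,v_3] + [v_0,v_1],
  ∂[v_0,v_1,v_2] = [v_1,v_2] − [v_0,v_2] + [v_0,v_1].
The resulting 6×4 matrix has rank 3, and its Smith normal form has invariant factors (1,1,1).

∂_3: C_3 → C_2 sends each 3-simplex σ to the alternating sum Σ_i (−1)^i (σ with its i-th vertex removed). For instance
  ∂[v_0,v_1,v_2,v_3] = [v_1,v_2,v_3] − [v_0,v_2,v_3] + [v_0,v_1,v_3] − [v_0,v_1,v_2].
This gives a 4×1 integer matrix of rank 1; reducing to Smith normal form yields diagonal entries (1).

Reading off H_k = ker ∂_k / im ∂_{k+1}:

  H_0: rank C_0 − rank ∂_1 = 4 − 3 = 1, and the invariant factors of ∂_1 are all 1, so H_0 ≅ Z.
  H_1: rank ker ∂_1 − rank ∂_2 = (6 − 3) − 3 = 0, and the invariant factors of ∂_2 are all 1, so H_1 ≅ 0.
  H_2: rank ker ∂_2 − rank ∂_3 = (4 − 3) − 1 = 0, and the invariant factors of ∂_3 are all 1, so H_2 ≅ 0.
  H_3: rank ker ∂_3 − rank ∂_4 = (1 − 1) − 0 = 0, and there is no ∂_4, so H_3 ≅ 0.

As a check, the Euler characteristic is 4 − 6 + 4 − 1 = 1, which agrees with 1 − 0 + 0 − 0 = 1.

H_0 = Z,  H_1 = 0,  H_2 = 0,  H_3 = 0.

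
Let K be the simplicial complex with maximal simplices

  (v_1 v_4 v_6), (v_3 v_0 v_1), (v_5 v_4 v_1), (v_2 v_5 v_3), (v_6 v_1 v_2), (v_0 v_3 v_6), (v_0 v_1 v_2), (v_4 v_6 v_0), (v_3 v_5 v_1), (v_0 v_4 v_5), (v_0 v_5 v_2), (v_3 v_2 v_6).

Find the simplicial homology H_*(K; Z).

K has 7 vertices, 18 edges, 12 triangles.
rank ∂_0 = 0, rank ∂_1 = 6 ⇒ b_0 = 7 − 0 − 6 = 1; all invariant factors of ∂_1 are 1 so no torsion. So H_0 = Z.
rank ∂_1 = 6, rank ∂_2 = 12 ⇒ b_1 = 18 − 6 − 12 = 0; ∂_2 has invariant factor(s) [2] giving torsion. So H_1 = Z/2.
rank ∂_2 = 12, rank ∂_3 = 0 ⇒ b_2 = 12 − 12 − 0 = 0. So H_2 = 0.

H_0 ≅ Z,  H_1 ≅ Z/2,  H_2 = 0.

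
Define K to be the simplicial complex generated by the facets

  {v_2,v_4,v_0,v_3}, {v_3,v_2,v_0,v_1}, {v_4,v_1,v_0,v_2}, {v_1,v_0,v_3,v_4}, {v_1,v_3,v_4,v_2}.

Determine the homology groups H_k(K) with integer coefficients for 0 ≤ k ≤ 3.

H_0 ≅ Z,  H_1 = 0,  H_2 = 0,  H_3 ≅ Z.

Order the vertices as v_0 < v_1 < v_2 < v_3 < v_4. Listing each simplex with vertices in this order, K has dimension 3 with simplices:

  0-simplices (5): [v_0], [v_1], [v_2], [v_3], [v_4]
  1-simplices (10): [v_0,v_1], [v_0,v_2], [v_0,v_3], [v_0,v_4], [v_1,v_2], [v_1,v_3], [v_1,v_4], [v_2,v_3], [v_2,v_4], [v_3,v_4]
  2-simplices (10): [v_0,v_1,v_2], [v_0,v_1,v_3], [v_0,v_1,v_4], [v_0,v_2,v_3], [v_0,v_2,v_4], [v_0,v_3,v_4], [v_1,v_2,v_3], [v_1,v_2,v_4], [v_1,v_3,v_4], [v_2,v_3,v_4]
  3-simplices (5): [v_0,v_1,v_2,v_3], [v_0,v_1,v_2,v_4], [v_0,v_1,v_3,v_4], [v_0,v_2,v_3,v_4], [v_1,v_2,v_3,v_4]

Hence C_0 ≅ Z^5, C_1 ≅ Z^10, C_2 ≅ Z^10, C_3 ≅ Z^5.

∂_1: C_1 → C_0 maps an edge to its endpoints' difference, ∂[p,q] = q − p. For instance
  ∂[v_3,v_4] = [v_4] − [v_3].
As a 5×10 matrix over Z this has rank 4, with invariant factors (1,1,1,1).

∂_2: C_2 → C_1 sends each 2-simplex [p,q,r] to [q,r] − [p,r] + [p,q]. For instance
  ∂[v_0,v_1,v_2] = [v_1,v_2] − [v_0,v_2] + [v_0,v_1],
  ∂[v_1,v_3,v_4] = [v_3,v_4] − [v_1,v_4] + [v_1,v_3].
As a 10×10 matrix over Z this has rank 6, with invariant factors (1,1,1,1,1,1).

∂_3: C_3 → C_2 sends each 3-simplex σ to the alternating sum Σ_i (−1)^i (σ with its i-th vertex removed). For instance
  ∂[v_0,v_2,v_3,v_4] = [v_2,v_3,v_4] − [v_0,v_3,v_4] + [v_0,v_2,v_4] − [v_0,v_2,v_3],
  ∂[v_1,v_2,v_3,v_4] = [v_2,v_3,v_4] − [v_1,v_3,v_4] + [v_1,v_2,v_4] − [v_1,v_2,v_3].
The resulting 10×5 matrix has rank 4, and its Smith normal form has invariant factors (1,1,1,1).

Reading off H_k = ker ∂_k / im ∂_{k+1}:

  H_0: rank C_0 − rank ∂_1 = 5 − 4 = 1, and the invariant factors of ∂_1 are all 1, so H_0 ≅ Z.
  H_1: rank ker ∂_1 − rank ∂_2 = (10 − 4) − 6 = 0, and the invariant factors of ∂_2 are all 1, so H_1 ≅ 0.
  H_2: rank ker ∂_2 − rank ∂_3 = (10 − 6) − 4 = 0, and the invariant factors of ∂_3 are all 1, so H_2 ≅ 0.
  H_3: rank ker ∂_3 − rank ∂_4 = (5 − 4) − 0 = 1, and there is no ∂_4, so H_3 ≅ Z.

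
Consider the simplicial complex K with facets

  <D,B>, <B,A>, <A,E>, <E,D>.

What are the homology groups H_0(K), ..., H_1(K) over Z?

Fix the vertex order A < B < D < E and write every simplex with vertices in increasing order. Then dim K = 1 and the simplices of K are:

  0-simplices (4): A, B, D, E
  1-simplices (4): AB, AE, BD, DE

so the chain groups are C_0 ≅ Z^4, C_1 ≅ Z^4.

Boundary ∂_1: C_1 → C_0 sends each edge [p,q] (with p < q) to q − p. For instance
  ∂DE = E − D.
This gives a 4×4 integer matrix of rank 3; reducing to Smith normal form yields diagonal entries (1,1,1).

From H_k ≅ ker(∂_k) / im(∂_{k+1}) we obtain:

  H_0: rank C_0 − rank ∂_1 = 4 − 3 = 1, and the invariant factors of ∂_1 are all 1, so H_0 = Z.
  H_1: rank ker ∂_1 − rank ∂_2 = (4 − 3) − 0 = 1, and there is no ∂_2, so H_1 = Z.

As a check, the Euler characteristic is 4 − 4 = 0, which agrees with 1 − 1 = 0.
(K is a triangulation of the circle S^1.)

H_0 ≅ Z,  H_1 ≅ Z.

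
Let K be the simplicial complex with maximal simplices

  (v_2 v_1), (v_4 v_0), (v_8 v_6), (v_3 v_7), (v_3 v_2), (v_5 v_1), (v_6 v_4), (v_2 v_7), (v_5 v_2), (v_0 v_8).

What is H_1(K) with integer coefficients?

H_1 ≅ Z^3.

K has 9 vertices, 10 edges.
rank ∂_1 = 7, rank ∂_2 = 0 ⇒ b_1 = 10 − 7 − 0 = 3. So H_1 ≅ Z^3.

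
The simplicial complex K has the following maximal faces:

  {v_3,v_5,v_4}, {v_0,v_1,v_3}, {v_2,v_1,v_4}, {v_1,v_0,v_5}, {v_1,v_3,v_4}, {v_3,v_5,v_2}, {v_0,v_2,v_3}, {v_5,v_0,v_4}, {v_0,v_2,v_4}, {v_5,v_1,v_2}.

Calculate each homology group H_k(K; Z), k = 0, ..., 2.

H_0 ≅ Z,  H_1 ≅ Z/2,  H_2 = 0.

We work with the vertex ordering v_0 < v_1 < v_2 < v_3 < v_4 < v_5. The simplices of K, each written with vertices in increasing order, are:

  0-simplices (6): [v_0], [v_1], [v_2], [v_3], [v_4], [v_5]
  1-simplices (15): (15 of them)
  2-simplices (10): [v_0,v_1,v_3], [v_0,v_1,v_5], [v_0,v_2,v_3], [v_0,v_2,v_4], [v_0,v_4,v_5], [v_1,v_2,v_4], [v_1,v_2,v_5], [v_1,v_3,v_4], [v_2,v_3,v_5], [v_3,v_4,v_5]

giving chain groups C_0 ≅ Z^6, C_1 ≅ Z^15, C_2 ≅ Z^10.

∂_1: C_1 → C_0 maps an edge to its endpoints' difference, ∂[p,q] = q − p.
The 6×15 boundary matrix has rank 5 and Smith normal form diag(1,1,1,1,1).

Boundary ∂_2: C_2 → C_1 acts by ∂[p,q,r] = [q,r] − [p,r] + [p,q]. For instance
  ∂[v_0,v_4,v_5] = [v_4,v_5] − [v_0,v_5] + [v_0,v_4],
  ∂[v_0,v_2,v_3] = [v_2,v_3] − [v_0,v_3] + [v_0,v_2].
The 15×10 boundary matrix has rank 10 and Smith normal form diag(1,1,1,1,1,1,1,1,1,2).

Now H_k = ker ∂_k / im ∂_{k+1}, so:

  H_0: rank C_0 − rank ∂_1 = 6 − 5 = 1, and the invariant factors of ∂_1 are all 1, so H_0 ≅ Z.
  H_1: rank ker ∂_1 − rank ∂_2 = (15 − 5) − 10 = 0, and ∂_2 has invariant factor 2 > 1, so H_1 ≅ Z/2.
  H_2: rank ker ∂_2 − rank ∂_3 = (10 − 10) − 0 = 0, and there is no ∂_3, so H_2 ≅ 0.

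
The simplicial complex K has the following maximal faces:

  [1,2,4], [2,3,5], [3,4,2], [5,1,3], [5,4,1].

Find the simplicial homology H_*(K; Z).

H_0 ≅ Z,  H_1 ≅ Z,  H_2 = 0.

Fix the vertex order 1 < 2 < 3 < 4 < 5 and write every simplex with vertices in increasing order. Then dim K = 2 and the simplices of K are:

  0-simplices (5): [1], [2], [3], [4], [5]
  1-simplices (10): [1,2], [1,3], [1,4], [1,5], [2,3], [2,4], [2,5], [3,4], [3,5], [4,5]
  2-simplices (5): [1,2,4], [1,3,5], [1,4,5], [2,3,4], [2,3,5]

giving chain groups C_0 ≅ Z^5, C_1 ≅ Z^10, C_2 ≅ Z^5.

∂_1: C_1 → C_0 is given by ∂[p,q] = [q] − [p]. For instance
  ∂[3,5] = [5] − [3].
This gives a 5×10 integer matrix of rank 4; reducing to Smith normal form yields diagonal entries (1,1,1,1).

Boundary ∂_2: C_2 → C_1 sends each 2-simplex [p,q,r] to [q,r] − [p,r] + [p,q]. For instance
  ∂[1,2,4] = [2,4] − [1,4] + [1,2],
  ∂[2,3,4] = [3,4] − [2,4] + [2,3].
The 10×5 boundary matrix has rank 5 and Smith normal form diag(1,1,1,1,1).

Reading off H_k = ker ∂_k / im ∂_{k+1}:

  H_0: rank C_0 − rank ∂_1 = 5 − 4 = 1, and the invariant factors of ∂_1 are all 1, so H_0 = Z.
  H_1: rank ker ∂_1 − rank ∂_2 = (10 − 4) − 5 = 1, and the invariant factors of ∂_2 are all 1, so H_1 = Z.
  H_2: rank ker ∂_2 − rank ∂_3 = (5 − 5) − 0 = 0, and there is no ∂_3, so H_2 = 0.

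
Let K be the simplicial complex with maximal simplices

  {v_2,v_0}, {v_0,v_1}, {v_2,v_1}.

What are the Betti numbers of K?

Fix the vertex order v_0 < v_1 < v_2 and write every simplex with vertices in increasing order. Then dim K = 1 and the simplices of K are:

  0-simplices (3): [v_0], [v_1], [v_2]
  1-simplices (3): [v_0,v_1], [v_0,v_2], [v_1,v_2]

giving chain groups C_0 ≅ Z^3, C_1 ≅ Z^3.

Boundary ∂_1: C_1 → C_0 maps an edge to its endpoints' difference, ∂[p,q] = q − p.
The 3×3 boundary matrix has rank 2 and Smith normal form diag(1,1).

Now H_k = ker ∂_k / im ∂_{k+1}, so:

  H_0: rank C_0 − rank ∂_1 = 3 − 2 = 1, and the invariant factors of ∂_1 are all 1, so H_0 = Z.
  H_1: rank ker ∂_1 − rank ∂_2 = (3 − 2) − 0 = 1, and there is no ∂_2, so H_1 = Z.

(K is a triangulation of the circle S^1.)

Hence the Betti numbers are b_0 = 1, b_1 = 1.

b_0 = 1, b_1 = 1.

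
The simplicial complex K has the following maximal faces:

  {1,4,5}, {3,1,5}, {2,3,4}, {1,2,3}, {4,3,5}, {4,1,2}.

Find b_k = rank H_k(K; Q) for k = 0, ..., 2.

b_0 = 1, b_1 = 0, b_2 = 1.

Fix the vertex order 1 < 2 < 3 < 4 < 5 and write every simplex with vertices in increasing order. Then dim K = 2 and the simplices of K are:

  0-simplices (5): [1], [2], [3], [4], [5]
  1-simplices (9): [1,2], [1,3], [1,4], [1,5], [2,3], [2,4], [3,4], [3,5], [4,5]
  2-simplices (6): [1,2,3], [1,2,4], [1,3,5], [1,4,5], [2,3,4], [3,4,5]

so the chain groups are C_0 ≅ Z^5, C_1 ≅ Z^9, C_2 ≅ Z^6.

∂_1: C_1 → C_0 is given by ∂[p,q] = [q] − [p].
This gives a 5×9 integer matrix of rank 4; reducing to Smith normal form yields diagonal entries (1,1,1,1).

Boundary ∂_2: C_2 → C_1 sends each 2-simplex [p,q,r] to [q,r] − [p,r] + [p,q]. For instance
  ∂[1,2,4] = [2,4] − [1,4] + [1,2],
  ∂[3,4,5] = [4,5] − [3,5] + [3,4].
The resulting 9×6 matrix has rank 5, and its Smith normal form has invariant factors (1,1,1,1,1).

Now H_k = ker ∂_k / im ∂_{k+1}, so:

  H_0: rank C_0 − rank ∂_1 = 5 − 4 = 1, and the invariant factors of ∂_1 are all 1, so H_0 = Z.
  H_1: rank ker ∂_1 − rank ∂_2 = (9 − 4) − 5 = 0, and the invariant factors of ∂_2 are all 1, so H_1 = 0.
  H_2: rank ker ∂_2 − rank ∂_3 = (6 − 5) − 0 = 1, and there is no ∂_3, so H_2 = Z.

As a check, the Euler characteristic is 5 − 9 + 6 = 2, which agrees with 1 − 0 + 1 = 2.

Hence the Betti numbers are b_0 = 1, b_1 = 0, b_2 = 1.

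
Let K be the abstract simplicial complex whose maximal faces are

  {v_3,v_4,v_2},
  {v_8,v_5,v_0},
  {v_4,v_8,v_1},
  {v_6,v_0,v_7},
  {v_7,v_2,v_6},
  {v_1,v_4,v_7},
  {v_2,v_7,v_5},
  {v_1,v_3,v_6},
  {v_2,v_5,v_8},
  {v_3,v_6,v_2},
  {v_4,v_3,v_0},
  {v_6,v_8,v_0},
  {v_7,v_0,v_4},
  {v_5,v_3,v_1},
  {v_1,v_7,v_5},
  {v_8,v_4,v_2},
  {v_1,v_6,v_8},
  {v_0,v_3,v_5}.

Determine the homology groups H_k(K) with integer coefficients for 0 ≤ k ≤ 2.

Take the total order v_0 < v_1 < v_2 < v_3 < v_4 < v_5 < v_6 < v_7 < v_8 on the vertex set. Then K (dimension 2) consists of the simplices:

  0-simplices (9): [v_0], [v_1], [v_2], [v_3], [v_4], [v_5], [v_6], [v_7], [v_8]
  1-simplices (27): (27 of them)
  2-simplices (18): (18 of them)

Hence C_0 ≅ Z^9, C_1 ≅ Z^27, C_2 ≅ Z^18.

The boundary map ∂_1: C_1 → C_0 is given by ∂[p,q] = [q] − [p]. For instance
  ∂[v_3,v_4] = [v_4] − [v_3].
The resulting 9×27 matrix has rank 8, and its Smith normal form has invariant factors (1,1,1,1,1,1,1,1).

Boundary ∂_2: C_2 → C_1 maps a triangle to the signed sum of its edges. For instance
  ∂[v_1,v_4,v_7] = [v_4,v_7] − [v_1,v_7] + [v_1,v_4],
  ∂[v_2,v_6,v_7] = [v_6,v_7] − [v_2,v_7] + [v_2,v_6].
This gives a 27×18 integer matrix of rank 17; reducing to Smith normal form yields diagonal entries (1,1,1,1,1,1,1,1,1,1,1,1,1,1,1,1,1).

Now H_k = ker ∂_k / im ∂_{k+1}, so:

  H_0: rank C_0 − rank ∂_1 = 9 − 8 = 1, and the invariant factors of ∂_1 are all 1, so H_0 ≅ Z.
  H_1: rank ker ∂_1 − rank ∂_2 = (27 − 8) − 17 = 2, and the invariant factors of ∂_2 are all 1, so H_1 ≅ Z^2.
  H_2: rank ker ∂_2 − rank ∂_3 = (18 − 17) − 0 = 1, and there is no ∂_3, so H_2 ≅ Z.

(K is a triangulation of the torus T^2.)

H_0 = Z,  H_1 = Z^2,  H_2 = Z.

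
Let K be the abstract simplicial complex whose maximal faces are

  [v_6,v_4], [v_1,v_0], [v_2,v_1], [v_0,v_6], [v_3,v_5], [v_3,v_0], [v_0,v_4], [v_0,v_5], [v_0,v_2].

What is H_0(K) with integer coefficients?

H_0 = Z.

K has 7 vertices, 9 edges.
rank ∂_0 = 0, rank ∂_1 = 6 ⇒ b_0 = 7 − 0 − 6 = 1; all invariant factors of ∂_1 are 1 so no torsion. So H_0 ≅ Z.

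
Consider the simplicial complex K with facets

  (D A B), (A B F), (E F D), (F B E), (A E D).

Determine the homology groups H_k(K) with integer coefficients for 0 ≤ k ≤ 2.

H_0 = Z,  H_1 = Z,  H_2 = 0.

We work with the vertex ordering A < B < D < E < F. The simplices of K, each written with vertices in increasing order, are:

  0-simplices (5): A, B, D, E, F
  1-simplices (10): AB, AD, AE, AF, BD, BE, BF, DE, DF, EF
  2-simplices (5): ABD, ABF, ADE, BEF, DEF

Hence C_0 ≅ Z^5, C_1 ≅ Z^10, C_2 ≅ Z^5.

The boundary map ∂_1: C_1 → C_0 is given by ∂[p,q] = [q] − [p]. For instance
  ∂BF = F − B.
The 5×10 boundary matrix has rank 4 and Smith normal form diag(1,1,1,1).

∂_2: C_2 → C_1 acts by ∂[p,q,r] = [q,r] − [p,r] + [p,q]. For instance
  ∂BEF = EF − BF + BE,
  ∂ADE = DE − AE + AD.
The 10×5 boundary matrix has rank 5 and Smith normal form diag(1,1,1,1,1).

Computing H_k = (kernel of ∂_k) / (image of ∂_{k+1}):

  H_0: rank C_0 − rank ∂_1 = 5 − 4 = 1, and the invariant factors of ∂_1 are all 1, so H_0 = Z.
  H_1: rank ker ∂_1 − rank ∂_2 = (10 − 4) − 5 = 1, and the invariant factors of ∂_2 are all 1, so H_1 = Z.
  H_2: rank ker ∂_2 − rank ∂_3 = (5 − 5) − 0 = 0, and there is no ∂_3, so H_2 = 0.

(K is a triangulation of the Möbius band.)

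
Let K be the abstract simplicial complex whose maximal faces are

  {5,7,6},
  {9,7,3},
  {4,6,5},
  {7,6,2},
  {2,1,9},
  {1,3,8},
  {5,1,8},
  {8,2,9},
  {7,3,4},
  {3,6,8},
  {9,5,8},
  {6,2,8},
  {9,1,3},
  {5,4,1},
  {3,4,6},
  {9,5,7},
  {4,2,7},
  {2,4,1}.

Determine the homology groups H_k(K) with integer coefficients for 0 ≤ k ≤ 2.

Fix the vertex order 1 < 2 < 3 < 4 < 5 < 6 < 7 < 8 < 9 and write every simplex with vertices in increasing order. Then dim K = 2 and the simplices of K are:

  0-simplices (9): [1], [2], [3], [4], [5], [6], [7], [8], [9]
  1-simplices (27): (27 of them)
  2-simplices (18): [1,2,4], [1,2,9], [1,3,8], [1,3,9], [1,4,5], [1,5,8], [2,4,7], [2,6,7], [2,6,8], [2,8,9], [3,4,6], [3,4,7], [3,6,8], [3,7,9], [4,5,6], [5,6,7], [5,7,9], [5,8,9]

giving chain groups C_0 ≅ Z^9, C_1 ≅ Z^27, C_2 ≅ Z^18.

The boundary map ∂_1: C_1 → C_0 is given by ∂[p,q] = [q] − [p].
This gives a 9×27 integer matrix of rank 8; reducing to Smith normal form yields diagonal entries (1,1,1,1,1,1,1,1).

The boundary map ∂_2: C_2 → C_1 maps a triangle to the signed sum of its edges. For instance
  ∂[5,6,7] = [6,7] − [5,7] + [5,6],
  ∂[2,6,7] = [6,7] − [2,7] + [2,6].
This gives a 27×18 integer matrix of rank 18; reducing to Smith normal form yields diagonal entries (1,1,1,1,1,1,1,1,1,1,1,1,1,1,1,1,1,2).

Now H_k = ker ∂_k / im ∂_{k+1}, so:

  H_0: rank C_0 − rank ∂_1 = 9 − 8 = 1, and the invariant factors of ∂_1 are all 1, so H_0 = Z.
  H_1: rank ker ∂_1 − rank ∂_2 = (27 − 8) − 18 = 1, and ∂_2 has invariant factor 2 > 1, so H_1 = Z ⊕ Z/2Z.
  H_2: rank ker ∂_2 − rank ∂_3 = (18 − 18) − 0 = 0, and there is no ∂_3, so H_2 = 0.

H_0 = Z,  H_1 = Z ⊕ Z/2Z,  H_2 = 0.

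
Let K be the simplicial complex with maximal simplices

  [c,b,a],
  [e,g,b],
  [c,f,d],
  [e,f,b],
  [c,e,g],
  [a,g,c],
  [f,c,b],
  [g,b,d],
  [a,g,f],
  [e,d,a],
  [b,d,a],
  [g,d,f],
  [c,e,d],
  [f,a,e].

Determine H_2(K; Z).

H_2 ≅ Z.

Order the vertices as a < b < c < d < e < f < g. Listing each simplex with vertices in this order, K has dimension 2 with simplices:

  0-simplices (7): a, b, c, d, e, f, g
  1-simplices (21): ab, ac, ad, ae, af, ag, bc, bd, be, bf, bg, cd, ce, cf, cg, de, df, dg, ef, eg, fg
  2-simplices (14): abc, abd, acg, ade, aef, afg, bcf, bdg, bef, beg, cde, cdf, ceg, dfg

so the chain groups are C_0 ≅ Z^7, C_1 ≅ Z^21, C_2 ≅ Z^14.

The boundary map ∂_1: C_1 → C_0 is given by ∂[p,q] = [q] − [p]. For instance
  ∂ef = f − e.
The resulting 7×21 matrix has rank 6, and its Smith normal form has invariant factors (1,1,1,1,1,1).

The boundary map ∂_2: C_2 → C_1 sends each 2-simplex [p,q,r] to [q,r] − [p,r] + [p,q]. For instance
  ∂ade = de − ae + ad,
  ∂beg = eg − bg + be.
The 21×14 boundary matrix has rank 13 and Smith normal form diag(1,1,1,1,1,1,1,1,1,1,1,1,1).

Reading off H_k = ker ∂_k / im ∂_{k+1}:

  H_2: rank ker ∂_2 − rank ∂_3 = (14 − 13) − 0 = 1, and there is no ∂_3, so H_2 ≅ Z.

(K is a triangulation of the torus T^2.)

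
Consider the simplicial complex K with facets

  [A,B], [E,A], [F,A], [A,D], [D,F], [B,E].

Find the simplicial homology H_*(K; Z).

H_0 = Z,  H_1 = Z^2.

We work with the vertex ordering A < B < D < E < F. The simplices of K, each written with vertices in increasing order, are:

  0-simplices (5): A, B, D, E, F
  1-simplices (6): AB, AD, AE, AF, BE, DF

so the chain groups are C_0 ≅ Z^5, C_1 ≅ Z^6.

∂_1: C_1 → C_0 sends each edge [p,q] (with p < q) to q − p. For instance
  ∂AE = E − A.
This gives a 5×6 integer matrix of rank 4; reducing to Smith normal form yields diagonal entries (1,1,1,1).

Computing H_k = (kernel of ∂_k) / (image of ∂_{k+1}):

  H_0: rank C_0 − rank ∂_1 = 5 − 4 = 1, and the invariant factors of ∂_1 are all 1, so H_0 = Z.
  H_1: rank ker ∂_1 − rank ∂_2 = (6 − 4) − 0 = 2, and there is no ∂_2, so H_1 = Z^2.

(K is a triangulation of a wedge of 2 circles.)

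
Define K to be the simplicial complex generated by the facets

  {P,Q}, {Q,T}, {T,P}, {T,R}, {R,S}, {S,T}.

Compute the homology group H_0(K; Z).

Fix the vertex order P < Q < R < S < T and write every simplex with vertices in increasing order. Then dim K = 1 and the simplices of K are:

  0-simplices (5): P, Q, R, S, T
  1-simplices (6): PQ, PT, QT, RS, RT, ST

giving chain groups C_0 ≅ Z^5, C_1 ≅ Z^6.

The boundary map ∂_1: C_1 → C_0 sends each edge [p,q] (with p < q) to q − p. For instance
  ∂RT = T − R.
The resulting 5×6 matrix has rank 4, and its Smith normal form has invariant factors (1,1,1,1).

Computing H_k = (kernel of ∂_k) / (image of ∂_{k+1}):

  H_0: rank C_0 − rank ∂_1 = 5 − 4 = 1, and the invariant factors of ∂_1 are all 1, so H_0 ≅ Z.

H_0 = Z.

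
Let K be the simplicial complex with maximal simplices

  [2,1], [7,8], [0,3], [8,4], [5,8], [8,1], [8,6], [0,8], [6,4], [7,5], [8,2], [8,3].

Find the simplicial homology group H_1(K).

H_1 = Z^4.

Take the total order 0 < 1 < 2 < 3 < 4 < 5 < 6 < 7 < 8 on the vertex set. Then K (dimension 1) consists of the simplices:

  0-simplices (9): [0], [1], [2], [3], [4], [5], [6], [7], [8]
  1-simplices (12): [0,3], [0,8], [1,2], [1,8], [2,8], [3,8], [4,6], [4,8], [5,7], [5,8], [6,8], [7,8]

so the chain groups are C_0 ≅ Z^9, C_1 ≅ Z^12.

The boundary map ∂_1: C_1 → C_0 is given by ∂[p,q] = [q] − [p].
The resulting 9×12 matrix has rank 8, and its Smith normal form has invariant factors (1,1,1,1,1,1,1,1).

Computing H_k = (kernel of ∂_k) / (image of ∂_{k+1}):

  H_1: rank ker ∂_1 − rank ∂_2 = (12 − 8) − 0 = 4, and there is no ∂_2, so H_1 = Z^4.

(K is a triangulation of a wedge of 4 circles.)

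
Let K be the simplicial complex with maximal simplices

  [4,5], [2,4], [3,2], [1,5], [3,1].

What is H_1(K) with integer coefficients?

We work with the vertex ordering 1 < 2 < 3 < 4 < 5. The simplices of K, each written with vertices in increasing order, are:

  0-simplices (5): [1], [2], [3], [4], [5]
  1-simplices (5): [1,3], [1,5], [2,3], [2,4], [4,5]

giving chain groups C_0 ≅ Z^5, C_1 ≅ Z^5.

∂_1: C_1 → C_0 is given by ∂[p,q] = [q] − [p]. For instance
  ∂[2,3] = [3] − [2].
The resulting 5×5 matrix has rank 4, and its Smith normal form has invariant factors (1,1,1,1).

Now H_k = ker ∂_k / im ∂_{k+1}, so:

  H_1: rank ker ∂_1 − rank ∂_2 = (5 − 4) − 0 = 1, and there is no ∂_2, so H_1 ≅ Z.

H_1 ≅ Z.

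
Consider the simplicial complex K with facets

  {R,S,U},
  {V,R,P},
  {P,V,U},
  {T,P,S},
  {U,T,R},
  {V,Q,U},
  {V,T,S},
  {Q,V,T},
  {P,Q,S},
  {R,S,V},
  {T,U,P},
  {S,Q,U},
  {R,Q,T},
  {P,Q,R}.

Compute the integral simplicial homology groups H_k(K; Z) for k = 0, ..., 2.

Fix the vertex order P < Q < R < S < T < U < V and write every simplex with vertices in increasing order. Then dim K = 2 and the simplices of K are:

  0-simplices (7): P, Q, R, S, T, U, V
  1-simplices (21): PQ, PR, PS, PT, PU, PV, QR, QS, QT, QU, QV, RS, RT, RU, RV, ST, SU, SV, TU, TV, UV
  2-simplices (14): PQR, PQS, PRV, PST, PTU, PUV, QRT, QSU, QTV, QUV, RSU, RSV, RTU, STV

so the chain groups are C_0 ≅ Z^7, C_1 ≅ Z^21, C_2 ≅ Z^14.

∂_1: C_1 → C_0 maps an edge to its endpoints' difference, ∂[p,q] = q − p. For instance
  ∂QS = S − Q.
This gives a 7×21 integer matrix of rank 6; reducing to Smith normal form yields diagonal entries (1,1,1,1,1,1).

∂_2: C_2 → C_1 maps a triangle to the signed sum of its edges. For instance
  ∂QTV = TV − QV + QT,
  ∂STV = TV − SV + ST.
This gives a 21×14 integer matrix of rank 13; reducing to Smith normal form yields diagonal entries (1,1,1,1,1,1,1,1,1,1,1,1,1).

Reading off H_k = ker ∂_k / im ∂_{k+1}:

  H_0: rank C_0 − rank ∂_1 = 7 − 6 = 1, and the invariant factors of ∂_1 are all 1, so H_0 ≅ Z.
  H_1: rank ker ∂_1 − rank ∂_2 = (21 − 6) − 13 = 2, and the invariant factors of ∂_2 are all 1, so H_1 ≅ Z^2.
  H_2: rank ker ∂_2 − rank ∂_3 = (14 − 13) − 0 = 1, and there is no ∂_3, so H_2 ≅ Z.

H_0 ≅ Z,  H_1 ≅ Z^2,  H_2 ≅ Z.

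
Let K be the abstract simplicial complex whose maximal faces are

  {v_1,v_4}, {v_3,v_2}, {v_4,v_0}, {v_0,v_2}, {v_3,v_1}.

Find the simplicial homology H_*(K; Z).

H_0 = Z,  H_1 = Z.

Fix the vertex order v_0 < v_1 < v_2 < v_3 < v_4 and write every simplex with vertices in increasing order. Then dim K = 1 and the simplices of K are:

  0-simplices (5): [v_0], [v_1], [v_2], [v_3], [v_4]
  1-simplices (5): [v_0,v_2], [v_0,v_4], [v_1,v_3], [v_1,v_4], [v_2,v_3]

giving chain groups C_0 ≅ Z^5, C_1 ≅ Z^5.

Boundary ∂_1: C_1 → C_0 sends each edge [p,q] (with p < q) to q − p. For instance
  ∂[v_2,v_3] = [v_3] − [v_2].
The resulting 5×5 matrix has rank 4, and its Smith normal form has invariant factors (1,1,1,1).

From H_k ≅ ker(∂_k) / im(∂_{k+1}) we obtain:

  H_0: rank C_0 − rank ∂_1 = 5 − 4 = 1, and the invariant factors of ∂_1 are all 1, so H_0 ≅ Z.
  H_1: rank ker ∂_1 − rank ∂_2 = (5 − 4) − 0 = 1, and there is no ∂_2, so H_1 ≅ Z.

(K is a triangulation of the circle S^1.)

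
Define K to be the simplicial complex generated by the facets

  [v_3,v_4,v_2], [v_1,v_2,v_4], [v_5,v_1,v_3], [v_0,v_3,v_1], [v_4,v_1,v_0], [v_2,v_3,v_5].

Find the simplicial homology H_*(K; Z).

Order the vertices as v_0 < v_1 < v_2 < v_3 < v_4 < v_5. Listing each simplex with vertices in this order, K has dimension 2 with simplices:

  0-simplices (6): [v_0], [v_1], [v_2], [v_3], [v_4], [v_5]
  1-simplices (12): [v_0,v_1], [v_0,v_3], [v_0,v_4], [v_1,v_2], [v_1,v_3], [v_1,v_4], [v_1,v_5], [v_2,v_3], [v_2,v_4], [v_2,v_5], [v_3,v_4], [v_3,v_5]
  2-simplices (6): [v_0,v_1,v_3], [v_0,v_1,v_4], [v_1,v_2,v_4], [v_1,v_3,v_5], [v_2,v_3,v_4], [v_2,v_3,v_5]

Hence C_0 ≅ Z^6, C_1 ≅ Z^12, C_2 ≅ Z^6.

The boundary map ∂_1: C_1 → C_0 maps an edge to its endpoints' difference, ∂[p,q] = q − p. For instance
  ∂[v_1,v_5] = [v_5] − [v_1].
The 6×12 boundary matrix has rank 5 and Smith normal form diag(1,1,1,1,1).

∂_2: C_2 → C_1 sends each 2-simplex [p,q,r] to [q,r] − [p,r] + [p,q]. For instance
  ∂[v_0,v_1,v_3] = [v_1,v_3] − [v_0,v_3] + [v_0,v_1],
  ∂[v_1,v_2,v_4] = [v_2,v_4] − [v_1,v_4] + [v_1,v_2].
As a 12×6 matrix over Z this has rank 6, with invariant factors (1,1,1,1,1,1).

Reading off H_k = ker ∂_k / im ∂_{k+1}:

  H_0: rank C_0 − rank ∂_1 = 6 − 5 = 1, and the invariant factors of ∂_1 are all 1, so H_0 = Z.
  H_1: rank ker ∂_1 − rank ∂_2 = (12 − 5) − 6 = 1, and the invariant factors of ∂_2 are all 1, so H_1 = Z.
  H_2: rank ker ∂_2 − rank ∂_3 = (6 − 6) − 0 = 0, and there is no ∂_3, so H_2 = 0.

As a check, the Euler characteristic is 6 − 12 + 6 = 0, which agrees with 1 − 1 + 0 = 0.
(K is a triangulation of the cylinder S^1 x I.)

H_0 = Z,  H_1 = Z,  H_2 = 0.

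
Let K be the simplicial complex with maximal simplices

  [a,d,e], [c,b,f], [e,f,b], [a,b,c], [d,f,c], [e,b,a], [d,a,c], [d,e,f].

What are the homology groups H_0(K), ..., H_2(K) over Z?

Fix the vertex order a < b < c < d < e < f and write every simplex with vertices in increasing order. Then dim K = 2 and the simplices of K are:

  0-simplices (6): a, b, c, d, e, f
  1-simplices (12): ab, ac, ad, ae, bc, be, bf, cd, cf, de, df, ef
  2-simplices (8): abc, abe, acd, ade, bcf, bef, cdf, def

giving chain groups C_0 ≅ Z^6, C_1 ≅ Z^12, C_2 ≅ Z^8.

Boundary ∂_1: C_1 → C_0 sends each edge [p,q] (with p < q) to q − p.
The 6×12 boundary matrix has rank 5 and Smith normal form diag(1,1,1,1,1).

Boundary ∂_2: C_2 → C_1 maps a triangle to the signed sum of its edges. For instance
  ∂bcf = cf − bf + bc,
  ∂acd = cd − ad + ac.
The 12×8 boundary matrix has rank 7 and Smith normal form diag(1,1,1,1,1,1,1).

Now H_k = ker ∂_k / im ∂_{k+1}, so:

  H_0: rank C_0 − rank ∂_1 = 6 − 5 = 1, and the invariant factors of ∂_1 are all 1, so H_0 ≅ Z.
  H_1: rank ker ∂_1 − rank ∂_2 = (12 − 5) − 7 = 0, and the invariant factors of ∂_2 are all 1, so H_1 ≅ 0.
  H_2: rank ker ∂_2 − rank ∂_3 = (8 − 7) − 0 = 1, and there is no ∂_3, so H_2 ≅ Z.

As a check, the Euler characteristic is 6 − 12 + 8 = 2, which agrees with 1 − 0 + 1 = 2.

H_0 ≅ Z,  H_1 = 0,  H_2 ≅ Z.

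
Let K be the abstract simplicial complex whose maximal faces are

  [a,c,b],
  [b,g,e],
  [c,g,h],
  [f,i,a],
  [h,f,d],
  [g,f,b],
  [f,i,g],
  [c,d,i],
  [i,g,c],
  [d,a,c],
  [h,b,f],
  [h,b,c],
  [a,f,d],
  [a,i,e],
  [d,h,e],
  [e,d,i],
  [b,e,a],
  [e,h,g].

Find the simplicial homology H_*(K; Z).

Fix the vertex order a < b < c < d < e < f < g < h < i and write every simplex with vertices in increasing order. Then dim K = 2 and the simplices of K are:

  0-simplices (9): a, b, c, d, e, f, g, h, i
  1-simplices (27): ab, ac, ad, ae, af, ai, bc, be, bf, bg, bh, cd, cg, ch, ci, de, df, dh, di, eg, eh, ei, fg, fh, fi, gh, gi
  2-simplices (18): abc, abe, acd, adf, aei, afi, bch, beg, bfg, bfh, cdi, cgh, cgi, deh, dei, dfh, egh, fgi

so the chain groups are C_0 ≅ Z^9, C_1 ≅ Z^27, C_2 ≅ Z^18.

The boundary map ∂_1: C_1 → C_0 sends each edge [p,q] (with p < q) to q − p.
The resulting 9×27 matrix has rank 8, and its Smith normal form has invariant factors (1,1,1,1,1,1,1,1).

∂_2: C_2 → C_1 sends each 2-simplex [p,q,r] to [q,r] − [p,r] + [p,q]. For instance
  ∂abe = be − ae + ab,
  ∂abc = bc − ac + ab.
This gives a 27×18 integer matrix of rank 18; reducing to Smith normal form yields diagonal entries (1,1,1,1,1,1,1,1,1,1,1,1,1,1,1,1,1,2).

Computing H_k = (kernel of ∂_k) / (image of ∂_{k+1}):

  H_0: rank C_0 − rank ∂_1 = 9 − 8 = 1, and the invariant factors of ∂_1 are all 1, so H_0 = Z.
  H_1: rank ker ∂_1 − rank ∂_2 = (27 − 8) − 18 = 1, and ∂_2 has invariant factor 2 > 1, so H_1 = Z ⊕ Z/2Z.
  H_2: rank ker ∂_2 − rank ∂_3 = (18 − 18) − 0 = 0, and there is no ∂_3, so H_2 = 0.

H_0 = Z,  H_1 = Z ⊕ Z/2Z,  H_2 = 0.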